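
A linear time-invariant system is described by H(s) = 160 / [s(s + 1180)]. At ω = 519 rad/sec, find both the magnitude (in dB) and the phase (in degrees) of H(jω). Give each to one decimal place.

|j519 + 1180| = √(519² + 1180²) = 1289
|j519| = 519
|H(j519)| = 160 / (1289 × 519) = 0.00023915
20 log₁₀(0.00023915) = -72.43 dB
∠(j519 + 1180) = arctan(519/1180) = 23.74°
∠(j519) = 90.00°
∠H(j519) = − (23.74° + 90.00°) = -113.74°

|H| = -72.4 dB, ∠H = -113.7°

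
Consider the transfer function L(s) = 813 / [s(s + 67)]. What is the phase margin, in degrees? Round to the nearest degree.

80°

Gain crossover: |L(jω)| = 1 at ω ≈ 11.9 rad/s.
∠L(j11.9) = −90° − arctan(11.9/67) ≈ -100.11°
PM = 180° + (-100.11°) = 79.89°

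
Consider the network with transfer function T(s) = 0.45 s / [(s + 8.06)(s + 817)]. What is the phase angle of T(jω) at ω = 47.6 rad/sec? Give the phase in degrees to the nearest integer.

∠(j47.6) = 90.00°
∠(j47.6 + 8.06) = arctan(47.6/8.06) = 80.39°
∠(j47.6 + 817) = arctan(47.6/817) = 3.33°
∠T(j47.6) = 90.00° − (80.39° + 3.33°) = 6.28°

6°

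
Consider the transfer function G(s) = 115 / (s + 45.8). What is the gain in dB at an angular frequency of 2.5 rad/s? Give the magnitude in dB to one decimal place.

8.0 dB

|j2.5 + 45.8| = √(2.5² + 45.8²) = 45.87
|G(j2.5)| = 115 / 45.87 = 2.5072
20 log₁₀(2.5072) = 7.98 dB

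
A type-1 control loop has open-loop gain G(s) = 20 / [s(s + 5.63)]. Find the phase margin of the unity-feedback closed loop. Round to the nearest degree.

61 deg

Gain crossover: |G(jω)| = 1 at ω ≈ 3.11 rad/sec.
∠G(j3.11) = −90° − arctan(3.11/5.63) ≈ -118.91°
PM = 180° + (-118.91°) = 61.09°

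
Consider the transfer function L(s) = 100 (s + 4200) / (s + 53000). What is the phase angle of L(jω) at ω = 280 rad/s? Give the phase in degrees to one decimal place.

3.5°

∠(j280 + 4200) = arctan(280/4200) = 3.81°
∠(j280 + 53000) = arctan(280/53000) = 0.30°
∠L(j280) = 3.81° − 0.30° = 3.51°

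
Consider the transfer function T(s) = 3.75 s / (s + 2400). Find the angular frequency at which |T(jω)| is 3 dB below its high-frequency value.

2400 rad/s

For a single-pole high-pass, the −3 dB point is at the pole: ω = 2400 rad/s.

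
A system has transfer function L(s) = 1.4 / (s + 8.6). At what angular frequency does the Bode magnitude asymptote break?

The single real pole at s = −8.6 gives a corner at ω = 8.6 rad/sec.

8.6 rad/sec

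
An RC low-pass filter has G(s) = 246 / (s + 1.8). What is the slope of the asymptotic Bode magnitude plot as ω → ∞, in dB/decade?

-20 dB/decade

With 0 zeros and 1 pole, the high-frequency asymptotic slope is 20 × (0 − 1) = -20 dB/decade.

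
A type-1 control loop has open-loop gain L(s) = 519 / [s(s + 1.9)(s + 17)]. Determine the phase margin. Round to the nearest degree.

Gain crossover: |L(jω)| = 1 at ω ≈ 5.24 rad/s.
∠L(j5.24) = −90° − arctan(5.24/1.9) − arctan(5.24/17) ≈ -177.18°
PM = 180° + (-177.18°) = 2.82°

3 deg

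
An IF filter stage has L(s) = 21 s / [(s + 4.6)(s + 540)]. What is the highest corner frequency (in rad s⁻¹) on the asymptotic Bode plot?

Break frequencies occur at each pole and zero magnitude: 4.6 rad s⁻¹, 540 rad s⁻¹.
The highest is 540 rad s⁻¹.

540 rad s⁻¹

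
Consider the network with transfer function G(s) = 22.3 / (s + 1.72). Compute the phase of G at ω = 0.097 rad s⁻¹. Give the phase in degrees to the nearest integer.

-3°

∠(j0.097 + 1.72) = arctan(0.097/1.72) = 3.23°
∠G(j0.097) = −3.23° = -3.23°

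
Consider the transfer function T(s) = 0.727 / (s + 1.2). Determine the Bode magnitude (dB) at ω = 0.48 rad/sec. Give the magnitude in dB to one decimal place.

-5.0 dB

|j0.48 + 1.2| = √(0.48² + 1.2²) = 1.292
|T(j0.48)| = 0.727 / 1.292 = 0.5625
20 log₁₀(0.5625) = -5.00 dB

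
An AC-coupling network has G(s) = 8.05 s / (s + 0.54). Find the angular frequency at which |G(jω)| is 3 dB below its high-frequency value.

0.54 rad/sec

For a single-pole high-pass, the −3 dB point is at the pole: ω = 0.54 rad/sec.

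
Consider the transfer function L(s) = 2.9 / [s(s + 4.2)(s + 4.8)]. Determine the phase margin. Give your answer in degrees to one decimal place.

86.3°

Gain crossover: |L(jω)| = 1 at ω ≈ 0.144 rad/s.
∠L(j0.144) = −90° − arctan(0.144/4.2) − arctan(0.144/4.8) ≈ -93.67°
PM = 180° + (-93.67°) = 86.33°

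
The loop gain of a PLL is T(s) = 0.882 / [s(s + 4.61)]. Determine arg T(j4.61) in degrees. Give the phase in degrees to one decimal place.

∠(j4.61 + 4.61) = arctan(4.61/4.61) = 45.00°
∠(j4.61) = 90.00°
∠T(j4.61) = − (45.00° + 90.00°) = -135.00°

-135.0°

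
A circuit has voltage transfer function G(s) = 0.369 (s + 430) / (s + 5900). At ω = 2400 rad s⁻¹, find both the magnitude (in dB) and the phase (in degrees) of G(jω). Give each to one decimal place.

|j2400 + 430| = √(2400² + 430²) = 2438
|j2400 + 5900| = √(2400² + 5900²) = 6369
|G(j2400)| = 0.369 × 2438 / 6369 = 0.14125
20 log₁₀(0.14125) = -17.00 dB
∠(j2400 + 430) = arctan(2400/430) = 79.84°
∠(j2400 + 5900) = arctan(2400/5900) = 22.14°
∠G(j2400) = 79.84° − 22.14° = 57.71°

|G| = -17.0 dB, ∠G = 57.7 deg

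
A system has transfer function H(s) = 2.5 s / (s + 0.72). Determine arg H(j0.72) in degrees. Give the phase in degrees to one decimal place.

45.0°

∠(j0.72) = 90.00°
∠(j0.72 + 0.72) = arctan(0.72/0.72) = 45.00°
∠H(j0.72) = 90.00° − 45.00° = 45.00°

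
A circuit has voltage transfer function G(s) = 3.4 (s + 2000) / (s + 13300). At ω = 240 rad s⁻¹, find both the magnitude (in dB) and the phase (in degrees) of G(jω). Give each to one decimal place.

|G| = -5.8 dB, ∠G = 5.8 deg

|j240 + 2000| = √(240² + 2000²) = 2014
|j240 + 13300| = √(240² + 13300²) = 1.33e+04
|G(j240)| = 3.4 × 2014 / 1.33e+04 = 0.51486
20 log₁₀(0.51486) = -5.77 dB
∠(j240 + 2000) = arctan(240/2000) = 6.84°
∠(j240 + 13300) = arctan(240/13300) = 1.03°
∠G(j240) = 6.84° − 1.03° = 5.81°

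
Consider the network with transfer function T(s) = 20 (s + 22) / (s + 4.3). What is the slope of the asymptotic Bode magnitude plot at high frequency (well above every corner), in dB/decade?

0 dB/decade

With 1 zero and 1 pole, the high-frequency asymptotic slope is 20 × (1 − 1) = 0 dB/decade.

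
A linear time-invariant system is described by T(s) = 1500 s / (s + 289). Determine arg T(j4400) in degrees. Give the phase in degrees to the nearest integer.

4°

∠(j4400) = 90.00°
∠(j4400 + 289) = arctan(4400/289) = 86.24°
∠T(j4400) = 90.00° − 86.24° = 3.76°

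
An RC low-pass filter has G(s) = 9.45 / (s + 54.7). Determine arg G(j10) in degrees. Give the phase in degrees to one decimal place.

∠(j10 + 54.7) = arctan(10/54.7) = 10.36°
∠G(j10) = −10.36° = -10.36°

-10.4°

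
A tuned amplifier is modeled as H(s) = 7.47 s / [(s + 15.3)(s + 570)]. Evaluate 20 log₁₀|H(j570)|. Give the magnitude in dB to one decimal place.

|j570| = 570
|j570 + 15.3| = √(570² + 15.3²) = 570.2
|j570 + 570| = √(570² + 570²) = 806.1
|H(j570)| = 7.47 × 570 / (570.2 × 806.1) = 0.0092635
20 log₁₀(0.0092635) = -40.66 dB

-40.7 dB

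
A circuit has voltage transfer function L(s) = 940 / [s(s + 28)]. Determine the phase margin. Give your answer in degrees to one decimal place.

Gain crossover: |L(jω)| = 1 at ω ≈ 25 rad/s.
∠L(j25) = −90° − arctan(25/28) ≈ -131.79°
PM = 180° + (-131.79°) = 48.21°

48.2°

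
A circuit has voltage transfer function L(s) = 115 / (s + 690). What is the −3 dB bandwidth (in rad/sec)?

For a single-pole low-pass, the −3 dB point is at the pole: ω = 690 rad/sec.

690 rad/sec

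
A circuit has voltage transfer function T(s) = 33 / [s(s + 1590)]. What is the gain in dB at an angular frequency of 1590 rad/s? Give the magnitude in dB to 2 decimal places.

|j1590 + 1590| = √(1590² + 1590²) = 2249
|j1590| = 1590
|T(j1590)| = 33 / (2249 × 1590) = 9.2301e-06
20 log₁₀(9.2301e-06) = -100.696 dB

-100.70 dB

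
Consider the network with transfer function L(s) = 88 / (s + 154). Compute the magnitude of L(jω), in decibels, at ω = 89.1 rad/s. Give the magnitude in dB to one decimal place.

-6.1 dB

|j89.1 + 154| = √(89.1² + 154²) = 177.9
|L(j89.1)| = 88 / 177.9 = 0.49461
20 log₁₀(0.49461) = -6.11 dB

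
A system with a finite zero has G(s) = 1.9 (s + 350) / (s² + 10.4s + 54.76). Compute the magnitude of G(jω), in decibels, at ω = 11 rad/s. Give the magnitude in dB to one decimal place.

14.0 dB

|j11 + 350| = √(11² + 350²) = 350.2
|(j11)² + 10.4(j11) + 54.76| = |-66.24 + j114.4| = 132.2
|G(j11)| = 1.9 × 350.2 / 132.2 = 5.033
20 log₁₀(5.033) = 14.04 dB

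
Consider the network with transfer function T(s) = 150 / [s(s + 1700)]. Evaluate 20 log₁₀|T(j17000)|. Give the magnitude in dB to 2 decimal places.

|j17000 + 1700| = √(17000² + 1700²) = 1.708e+04
|j17000| = 1.7e+04
|T(j17000)| = 150 / (1.708e+04 × 1.7e+04) = 5.1646e-07
20 log₁₀(5.1646e-07) = -125.739 dB

-125.74 dB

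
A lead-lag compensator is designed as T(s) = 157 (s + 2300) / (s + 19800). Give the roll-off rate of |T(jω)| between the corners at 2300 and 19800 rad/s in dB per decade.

20 dB/decade

In this band the factors already past their corner are: zero at 2300; net slope = 20 dB/decade.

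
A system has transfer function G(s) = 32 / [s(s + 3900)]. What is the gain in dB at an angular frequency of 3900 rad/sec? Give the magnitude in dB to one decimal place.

|j3900 + 3900| = √(3900² + 3900²) = 5515
|j3900| = 3900
|G(j3900)| = 32 / (5515 × 3900) = 1.4877e-06
20 log₁₀(1.4877e-06) = -116.55 dB

-116.5 dB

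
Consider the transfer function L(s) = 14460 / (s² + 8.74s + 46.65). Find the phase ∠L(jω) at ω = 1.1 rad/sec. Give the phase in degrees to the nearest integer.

-12°

∠[(j1.1)² + 8.74(j1.1) + 46.65] = ∠[45.44 + j9.614] = 11.95°
∠L(j1.1) = −11.95° = -11.95°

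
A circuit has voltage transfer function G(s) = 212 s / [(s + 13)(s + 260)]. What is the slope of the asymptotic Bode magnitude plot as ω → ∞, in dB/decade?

-20 dB/decade

With 1 zero and 2 poles, the high-frequency asymptotic slope is 20 × (1 − 2) = -20 dB/decade.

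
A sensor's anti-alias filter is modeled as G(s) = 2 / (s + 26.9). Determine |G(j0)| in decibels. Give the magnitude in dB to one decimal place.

G(0) = 2 / 26.9 = 0.074349
20 log₁₀(0.074349) = -22.57 dB

-22.6 dB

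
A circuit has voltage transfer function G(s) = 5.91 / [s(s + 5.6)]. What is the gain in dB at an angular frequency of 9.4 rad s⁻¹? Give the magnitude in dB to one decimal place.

-24.8 dB

|j9.4 + 5.6| = √(9.4² + 5.6²) = 10.94
|j9.4| = 9.4
|G(j9.4)| = 5.91 / (10.94 × 9.4) = 0.057461
20 log₁₀(0.057461) = -24.81 dB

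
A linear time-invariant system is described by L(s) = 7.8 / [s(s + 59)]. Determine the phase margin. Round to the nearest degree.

90 deg

Gain crossover: |L(jω)| = 1 at ω ≈ 0.132 rad s⁻¹.
∠L(j0.132) = −90° − arctan(0.132/59) ≈ -90.13°
PM = 180° + (-90.13°) = 89.87°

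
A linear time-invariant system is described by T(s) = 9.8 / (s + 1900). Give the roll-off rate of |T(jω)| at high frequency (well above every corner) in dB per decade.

-20 dB/decade

With 0 zeros and 1 pole, the high-frequency asymptotic slope is 20 × (0 − 1) = -20 dB/decade.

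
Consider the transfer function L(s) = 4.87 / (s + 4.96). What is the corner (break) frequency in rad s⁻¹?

4.96 rad s⁻¹

The single real pole at s = −4.96 gives a corner at ω = 4.96 rad s⁻¹.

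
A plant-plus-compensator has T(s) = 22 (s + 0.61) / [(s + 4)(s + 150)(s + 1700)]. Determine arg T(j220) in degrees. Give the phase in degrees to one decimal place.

-62.2°

∠(j220 + 0.61) = arctan(220/0.61) = 89.84°
∠(j220 + 4) = arctan(220/4) = 88.96°
∠(j220 + 150) = arctan(220/150) = 55.71°
∠(j220 + 1700) = arctan(220/1700) = 7.37°
∠T(j220) = 89.84° − (88.96° + 55.71° + 7.37°) = -62.20°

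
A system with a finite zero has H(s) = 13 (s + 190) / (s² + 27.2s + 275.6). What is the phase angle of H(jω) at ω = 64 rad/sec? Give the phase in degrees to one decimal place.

-136.9 deg

∠(j64 + 190) = arctan(64/190) = 18.62°
∠[(j64)² + 27.2(j64) + 275.6] = ∠[-3820.4 + j1740.8] = 155.50°
∠H(j64) = 18.62° − 155.50° = -136.89°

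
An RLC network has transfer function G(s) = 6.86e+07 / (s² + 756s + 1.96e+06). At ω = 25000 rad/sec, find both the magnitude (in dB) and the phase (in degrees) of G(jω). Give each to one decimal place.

|G| = -19.2 dB, ∠G = -178.3°

|(j25000)² + 756(j25000) + 1.96e+06| = |-6.2304e+08 + j1.89e+07| = 6.233e+08
|G(j25000)| = 6.86e+07 / 6.233e+08 = 0.11005
20 log₁₀(0.11005) = -19.17 dB
∠[(j25000)² + 756(j25000) + 1.96e+06] = ∠[-6.2304e+08 + j1.89e+07] = 178.26°
∠G(j25000) = −178.26° = -178.26°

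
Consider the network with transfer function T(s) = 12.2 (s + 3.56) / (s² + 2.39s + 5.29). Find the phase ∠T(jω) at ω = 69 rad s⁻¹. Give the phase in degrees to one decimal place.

-91.0 deg

∠(j69 + 3.56) = arctan(69/3.56) = 87.05°
∠[(j69)² + 2.39(j69) + 5.29] = ∠[-4755.7 + j164.91] = 178.01°
∠T(j69) = 87.05° − 178.01° = -90.97°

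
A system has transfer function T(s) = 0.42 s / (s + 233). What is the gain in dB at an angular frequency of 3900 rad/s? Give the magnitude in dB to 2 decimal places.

-7.55 dB

|j3900| = 3900
|j3900 + 233| = √(3900² + 233²) = 3907
|T(j3900)| = 0.42 × 3900 / 3907 = 0.41925
20 log₁₀(0.41925) = -7.550 dB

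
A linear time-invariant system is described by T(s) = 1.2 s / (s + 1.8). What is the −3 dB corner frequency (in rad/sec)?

1.8 rad/sec

For a single-pole high-pass, the −3 dB point is at the pole: ω = 1.8 rad/sec.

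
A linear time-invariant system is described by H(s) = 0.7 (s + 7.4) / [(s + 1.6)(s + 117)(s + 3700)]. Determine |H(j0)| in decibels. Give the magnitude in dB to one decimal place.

-102.5 dB

H(0) = 0.7 × 7.4 / (1.6 × 117 × 3700) = 7.4786e-06
20 log₁₀(7.4786e-06) = -102.52 dB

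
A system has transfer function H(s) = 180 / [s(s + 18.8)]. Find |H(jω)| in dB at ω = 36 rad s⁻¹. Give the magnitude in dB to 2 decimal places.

|j36 + 18.8| = √(36² + 18.8²) = 40.61
|j36| = 36
|H(j36)| = 180 / (40.61 × 36) = 0.12311
20 log₁₀(0.12311) = -18.194 dB

-18.19 dB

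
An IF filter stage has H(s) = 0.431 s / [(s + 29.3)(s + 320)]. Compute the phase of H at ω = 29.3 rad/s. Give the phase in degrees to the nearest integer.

40°

∠(j29.3) = 90.00°
∠(j29.3 + 29.3) = arctan(29.3/29.3) = 45.00°
∠(j29.3 + 320) = arctan(29.3/320) = 5.23°
∠H(j29.3) = 90.00° − (45.00° + 5.23°) = 39.77°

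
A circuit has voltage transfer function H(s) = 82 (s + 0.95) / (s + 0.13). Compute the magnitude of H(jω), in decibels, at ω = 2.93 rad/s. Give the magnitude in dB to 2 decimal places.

|j2.93 + 0.95| = √(2.93² + 0.95²) = 3.08
|j2.93 + 0.13| = √(2.93² + 0.13²) = 2.933
|H(j2.93)| = 82 × 3.08 / 2.933 = 86.118
20 log₁₀(86.118) = 38.702 dB

38.70 dB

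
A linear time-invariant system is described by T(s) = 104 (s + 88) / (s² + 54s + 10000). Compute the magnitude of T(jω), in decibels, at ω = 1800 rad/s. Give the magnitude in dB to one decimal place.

-24.7 dB

|j1800 + 88| = √(1800² + 88²) = 1802
|(j1800)² + 54(j1800) + 10000| = |-3.23e+06 + j97200| = 3.231e+06
|T(j1800)| = 104 × 1802 / 3.231e+06 = 0.058
20 log₁₀(0.058) = -24.73 dB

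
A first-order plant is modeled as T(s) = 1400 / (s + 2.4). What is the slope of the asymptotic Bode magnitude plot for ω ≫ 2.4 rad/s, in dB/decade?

With 0 zeros and 1 pole, the high-frequency asymptotic slope is 20 × (0 − 1) = -20 dB/decade.

-20 dB/decade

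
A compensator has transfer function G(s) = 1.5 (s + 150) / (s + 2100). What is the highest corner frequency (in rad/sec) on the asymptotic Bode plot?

Break frequencies occur at each pole and zero magnitude: 150 rad/sec, 2100 rad/sec.
The highest is 2100 rad/sec.

2100 rad/sec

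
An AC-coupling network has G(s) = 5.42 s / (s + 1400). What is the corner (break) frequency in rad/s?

1400 rad/s

The single real pole at s = −1400 gives a corner at ω = 1400 rad/s.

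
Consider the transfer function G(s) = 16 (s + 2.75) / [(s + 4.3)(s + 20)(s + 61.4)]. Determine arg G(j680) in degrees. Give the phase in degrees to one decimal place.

-173.0°

∠(j680 + 2.75) = arctan(680/2.75) = 89.77°
∠(j680 + 4.3) = arctan(680/4.3) = 89.64°
∠(j680 + 20) = arctan(680/20) = 88.32°
∠(j680 + 61.4) = arctan(680/61.4) = 84.84°
∠G(j680) = 89.77° − (89.64° + 88.32° + 84.84°) = -173.03°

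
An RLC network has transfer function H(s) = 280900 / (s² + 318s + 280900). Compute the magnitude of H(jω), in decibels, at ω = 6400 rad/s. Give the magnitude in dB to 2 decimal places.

-43.23 dB

|(j6400)² + 318(j6400) + 280900| = |-4.0679e+07 + j2.0352e+06| = 4.073e+07
|H(j6400)| = 280900 / 4.073e+07 = 0.0068966
20 log₁₀(0.0068966) = -43.227 dB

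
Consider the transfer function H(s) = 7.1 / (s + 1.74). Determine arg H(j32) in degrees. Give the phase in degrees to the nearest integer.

-87°

∠(j32 + 1.74) = arctan(32/1.74) = 86.89°
∠H(j32) = −86.89° = -86.89°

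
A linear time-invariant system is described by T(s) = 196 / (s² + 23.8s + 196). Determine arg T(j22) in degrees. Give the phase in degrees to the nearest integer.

∠[(j22)² + 23.8(j22) + 196] = ∠[-288 + j523.6] = 118.81°
∠T(j22) = −118.81° = -118.81°

-119°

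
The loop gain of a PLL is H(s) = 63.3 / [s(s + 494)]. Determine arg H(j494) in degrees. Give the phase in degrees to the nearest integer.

∠(j494 + 494) = arctan(494/494) = 45.00°
∠(j494) = 90.00°
∠H(j494) = − (45.00° + 90.00°) = -135.00°

-135°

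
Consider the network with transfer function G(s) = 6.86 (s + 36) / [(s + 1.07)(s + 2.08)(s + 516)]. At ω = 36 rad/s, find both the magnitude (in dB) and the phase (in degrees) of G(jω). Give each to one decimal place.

|G| = -65.7 dB, ∠G = -134.0 deg

|j36 + 36| = √(36² + 36²) = 50.91
|j36 + 1.07| = √(36² + 1.07²) = 36.02
|j36 + 2.08| = √(36² + 2.08²) = 36.06
|j36 + 516| = √(36² + 516²) = 517.3
|G(j36)| = 6.86 × 50.91 / (36.02 × 36.06 × 517.3) = 0.0005199
20 log₁₀(0.0005199) = -65.68 dB
∠(j36 + 36) = arctan(36/36) = 45.00°
∠(j36 + 1.07) = arctan(36/1.07) = 88.30°
∠(j36 + 2.08) = arctan(36/2.08) = 86.69°
∠(j36 + 516) = arctan(36/516) = 3.99°
∠G(j36) = 45.00° − (88.30° + 86.69° + 3.99°) = -133.98°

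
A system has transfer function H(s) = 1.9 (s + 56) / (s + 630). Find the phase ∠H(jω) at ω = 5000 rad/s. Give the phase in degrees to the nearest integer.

∠(j5000 + 56) = arctan(5000/56) = 89.36°
∠(j5000 + 630) = arctan(5000/630) = 82.82°
∠H(j5000) = 89.36° − 82.82° = 6.54°

7°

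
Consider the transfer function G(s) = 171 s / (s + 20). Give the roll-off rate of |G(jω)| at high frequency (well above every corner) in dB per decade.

0 dB/decade

With 1 zero and 1 pole, the high-frequency asymptotic slope is 20 × (1 − 1) = 0 dB/decade.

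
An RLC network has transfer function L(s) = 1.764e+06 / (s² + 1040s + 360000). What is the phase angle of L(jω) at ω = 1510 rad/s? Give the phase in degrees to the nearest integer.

-141 deg

∠[(j1510)² + 1040(j1510) + 360000] = ∠[-1.9201e+06 + j1.5704e+06] = 140.72°
∠L(j1510) = −140.72° = -140.72°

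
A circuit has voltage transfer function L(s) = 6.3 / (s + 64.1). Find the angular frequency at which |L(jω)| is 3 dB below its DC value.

64.1 rad/s

For a single-pole low-pass, the −3 dB point is at the pole: ω = 64.1 rad/s.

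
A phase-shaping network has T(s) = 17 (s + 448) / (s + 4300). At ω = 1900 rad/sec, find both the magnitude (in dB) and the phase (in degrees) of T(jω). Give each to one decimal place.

|j1900 + 448| = √(1900² + 448²) = 1952
|j1900 + 4300| = √(1900² + 4300²) = 4701
|T(j1900)| = 17 × 1952 / 4701 = 7.0592
20 log₁₀(7.0592) = 16.98 dB
∠(j1900 + 448) = arctan(1900/448) = 76.73°
∠(j1900 + 4300) = arctan(1900/4300) = 23.84°
∠T(j1900) = 76.73° − 23.84° = 52.89°

|T| = 17.0 dB, ∠T = 52.9°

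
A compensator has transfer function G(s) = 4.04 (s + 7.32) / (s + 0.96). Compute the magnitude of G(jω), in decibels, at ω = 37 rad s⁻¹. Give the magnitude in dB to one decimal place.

12.3 dB

|j37 + 7.32| = √(37² + 7.32²) = 37.72
|j37 + 0.96| = √(37² + 0.96²) = 37.01
|G(j37)| = 4.04 × 37.72 / 37.01 = 4.1169
20 log₁₀(4.1169) = 12.29 dB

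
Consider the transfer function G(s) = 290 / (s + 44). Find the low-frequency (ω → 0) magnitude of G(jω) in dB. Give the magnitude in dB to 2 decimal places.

G(0) = 290 / 44 = 6.5909
20 log₁₀(6.5909) = 16.379 dB

16.38 dB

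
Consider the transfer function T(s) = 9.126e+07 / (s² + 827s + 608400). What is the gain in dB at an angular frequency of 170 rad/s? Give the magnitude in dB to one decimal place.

|(j170)² + 827(j170) + 608400| = |5.795e+05 + j1.4059e+05| = 5.963e+05
|T(j170)| = 9.126e+07 / 5.963e+05 = 153.04
20 log₁₀(153.04) = 43.70 dB

43.7 dB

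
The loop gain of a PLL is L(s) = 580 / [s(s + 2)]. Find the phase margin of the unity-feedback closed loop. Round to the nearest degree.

5°

Gain crossover: |L(jω)| = 1 at ω ≈ 24 rad/sec.
∠L(j24) = −90° − arctan(24/2) ≈ -175.24°
PM = 180° + (-175.24°) = 4.76°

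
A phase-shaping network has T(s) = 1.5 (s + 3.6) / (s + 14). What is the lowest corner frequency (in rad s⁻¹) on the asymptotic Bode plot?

3.6 rad s⁻¹

Break frequencies occur at each pole and zero magnitude: 3.6 rad s⁻¹, 14 rad s⁻¹.
The lowest is 3.6 rad s⁻¹.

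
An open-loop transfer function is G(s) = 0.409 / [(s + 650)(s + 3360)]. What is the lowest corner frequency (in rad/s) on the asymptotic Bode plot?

650 rad/s

Break frequencies occur at each pole and zero magnitude: 650 rad/s, 3360 rad/s.
The lowest is 650 rad/s.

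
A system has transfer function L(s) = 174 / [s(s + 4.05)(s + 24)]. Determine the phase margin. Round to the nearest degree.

Gain crossover: |L(jω)| = 1 at ω ≈ 1.65 rad/s.
∠L(j1.65) = −90° − arctan(1.65/4.05) − arctan(1.65/24) ≈ -116.15°
PM = 180° + (-116.15°) = 63.85°

64°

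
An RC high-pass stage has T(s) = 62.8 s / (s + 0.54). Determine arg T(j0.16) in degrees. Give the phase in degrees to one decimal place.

73.5°

∠(j0.16) = 90.00°
∠(j0.16 + 0.54) = arctan(0.16/0.54) = 16.50°
∠T(j0.16) = 90.00° − 16.50° = 73.50°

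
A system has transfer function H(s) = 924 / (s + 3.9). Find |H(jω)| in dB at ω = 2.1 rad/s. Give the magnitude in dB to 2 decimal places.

|j2.1 + 3.9| = √(2.1² + 3.9²) = 4.429
|H(j2.1)| = 924 / 4.429 = 208.6
20 log₁₀(208.6) = 46.386 dB

46.39 dB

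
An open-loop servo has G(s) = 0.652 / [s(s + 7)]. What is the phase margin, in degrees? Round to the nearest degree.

89 deg

Gain crossover: |G(jω)| = 1 at ω ≈ 0.0931 rad/sec.
∠G(j0.0931) = −90° − arctan(0.0931/7) ≈ -90.76°
PM = 180° + (-90.76°) = 89.24°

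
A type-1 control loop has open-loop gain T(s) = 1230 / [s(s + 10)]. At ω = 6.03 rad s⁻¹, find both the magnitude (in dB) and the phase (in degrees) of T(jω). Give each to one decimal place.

|j6.03 + 10| = √(6.03² + 10²) = 11.68
|j6.03| = 6.03
|T(j6.03)| = 1230 / (11.68 × 6.03) = 17.468
20 log₁₀(17.468) = 24.84 dB
∠(j6.03 + 10) = arctan(6.03/10) = 31.09°
∠(j6.03) = 90.00°
∠T(j6.03) = − (31.09° + 90.00°) = -121.09°

|T| = 24.8 dB, ∠T = -121.1°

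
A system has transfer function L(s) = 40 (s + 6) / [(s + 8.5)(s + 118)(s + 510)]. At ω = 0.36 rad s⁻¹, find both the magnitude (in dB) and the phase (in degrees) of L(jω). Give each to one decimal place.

|j0.36 + 6| = √(0.36² + 6²) = 6.011
|j0.36 + 8.5| = √(0.36² + 8.5²) = 8.508
|j0.36 + 118| = √(0.36² + 118²) = 118
|j0.36 + 510| = √(0.36² + 510²) = 510
|L(j0.36)| = 40 × 6.011 / (8.508 × 118 × 510) = 0.0004696
20 log₁₀(0.0004696) = -66.57 dB
∠(j0.36 + 6) = arctan(0.36/6) = 3.43°
∠(j0.36 + 8.5) = arctan(0.36/8.5) = 2.43°
∠(j0.36 + 118) = arctan(0.36/118) = 0.17°
∠(j0.36 + 510) = arctan(0.36/510) = 0.04°
∠L(j0.36) = 3.43° − (2.43° + 0.17° + 0.04°) = 0.79°

|L| = -66.6 dB, ∠L = 0.8°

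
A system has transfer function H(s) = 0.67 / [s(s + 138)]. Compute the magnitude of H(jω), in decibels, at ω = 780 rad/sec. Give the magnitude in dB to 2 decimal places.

|j780 + 138| = √(780² + 138²) = 792.1
|j780| = 780
|H(j780)| = 0.67 / (792.1 × 780) = 1.0844e-06
20 log₁₀(1.0844e-06) = -119.296 dB

-119.30 dB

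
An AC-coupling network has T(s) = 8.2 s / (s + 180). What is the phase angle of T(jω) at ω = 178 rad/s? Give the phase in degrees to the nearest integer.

∠(j178) = 90.00°
∠(j178 + 180) = arctan(178/180) = 44.68°
∠T(j178) = 90.00° − 44.68° = 45.32°

45°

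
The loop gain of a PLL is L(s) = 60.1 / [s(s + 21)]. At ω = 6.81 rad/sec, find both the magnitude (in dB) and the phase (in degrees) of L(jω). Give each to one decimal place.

|j6.81 + 21| = √(6.81² + 21²) = 22.08
|j6.81| = 6.81
|L(j6.81)| = 60.1 / (22.08 × 6.81) = 0.39976
20 log₁₀(0.39976) = -7.96 dB
∠(j6.81 + 21) = arctan(6.81/21) = 17.97°
∠(j6.81) = 90.00°
∠L(j6.81) = − (17.97° + 90.00°) = -107.97°

|L| = -8.0 dB, ∠L = -108.0 deg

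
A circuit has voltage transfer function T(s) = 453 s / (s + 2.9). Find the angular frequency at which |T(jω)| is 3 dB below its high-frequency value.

2.9 rad/sec

For a single-pole high-pass, the −3 dB point is at the pole: ω = 2.9 rad/sec.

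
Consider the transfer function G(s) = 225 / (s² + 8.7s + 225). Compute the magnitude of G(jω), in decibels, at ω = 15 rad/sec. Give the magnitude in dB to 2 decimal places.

|(j15)² + 8.7(j15) + 225| = |0 + j130.5| = 130.5
|G(j15)| = 225 / 130.5 = 1.7241
20 log₁₀(1.7241) = 4.731 dB

4.73 dB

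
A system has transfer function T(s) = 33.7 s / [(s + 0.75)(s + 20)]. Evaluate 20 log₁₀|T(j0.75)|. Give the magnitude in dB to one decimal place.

1.5 dB

|j0.75| = 0.75
|j0.75 + 0.75| = √(0.75² + 0.75²) = 1.061
|j0.75 + 20| = √(0.75² + 20²) = 20.01
|T(j0.75)| = 33.7 × 0.75 / (1.061 × 20.01) = 1.1906
20 log₁₀(1.1906) = 1.52 dB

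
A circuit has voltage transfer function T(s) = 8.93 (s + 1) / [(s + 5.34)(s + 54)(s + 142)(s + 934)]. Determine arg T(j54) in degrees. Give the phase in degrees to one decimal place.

-64.5 deg

∠(j54 + 1) = arctan(54/1) = 88.94°
∠(j54 + 5.34) = arctan(54/5.34) = 84.35°
∠(j54 + 54) = arctan(54/54) = 45.00°
∠(j54 + 142) = arctan(54/142) = 20.82°
∠(j54 + 934) = arctan(54/934) = 3.31°
∠T(j54) = 88.94° − (84.35° + 45.00° + 20.82° + 3.31°) = -64.54°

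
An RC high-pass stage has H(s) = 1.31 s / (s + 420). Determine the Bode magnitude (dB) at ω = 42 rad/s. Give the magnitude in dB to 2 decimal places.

|j42| = 42
|j42 + 420| = √(42² + 420²) = 422.1
|H(j42)| = 1.31 × 42 / 422.1 = 0.13035
20 log₁₀(0.13035) = -17.698 dB

-17.70 dB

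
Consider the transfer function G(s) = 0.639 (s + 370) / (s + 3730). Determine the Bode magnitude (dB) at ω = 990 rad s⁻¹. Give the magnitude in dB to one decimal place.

|j990 + 370| = √(990² + 370²) = 1057
|j990 + 3730| = √(990² + 3730²) = 3859
|G(j990)| = 0.639 × 1057 / 3859 = 0.175
20 log₁₀(0.175) = -15.14 dB

-15.1 dB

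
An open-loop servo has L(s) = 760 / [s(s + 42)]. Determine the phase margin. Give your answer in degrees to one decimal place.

Gain crossover: |L(jω)| = 1 at ω ≈ 16.8 rad s⁻¹.
∠L(j16.8) = −90° − arctan(16.8/42) ≈ -111.80°
PM = 180° + (-111.80°) = 68.20°

68.2°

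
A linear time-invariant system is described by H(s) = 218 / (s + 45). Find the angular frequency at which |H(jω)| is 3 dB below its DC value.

45 rad/s

For a single-pole low-pass, the −3 dB point is at the pole: ω = 45 rad/s.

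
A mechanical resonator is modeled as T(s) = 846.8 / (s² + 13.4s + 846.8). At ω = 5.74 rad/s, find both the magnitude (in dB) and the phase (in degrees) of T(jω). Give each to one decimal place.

|T| = 0.3 dB, ∠T = -5.4 deg

|(j5.74)² + 13.4(j5.74) + 846.8| = |813.85 + j76.916| = 817.5
|T(j5.74)| = 846.8 / 817.5 = 1.0359
20 log₁₀(1.0359) = 0.31 dB
∠[(j5.74)² + 13.4(j5.74) + 846.8] = ∠[813.85 + j76.916] = 5.40°
∠T(j5.74) = −5.40° = -5.40°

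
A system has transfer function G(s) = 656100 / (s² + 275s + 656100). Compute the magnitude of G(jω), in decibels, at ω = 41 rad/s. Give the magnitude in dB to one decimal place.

0.0 dB

|(j41)² + 275(j41) + 656100| = |6.5442e+05 + j11275| = 6.545e+05
|G(j41)| = 656100 / 6.545e+05 = 1.0024
20 log₁₀(1.0024) = 0.02 dB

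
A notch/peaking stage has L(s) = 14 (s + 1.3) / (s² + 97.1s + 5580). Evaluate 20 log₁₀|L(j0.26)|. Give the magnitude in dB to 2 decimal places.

-49.56 dB

|j0.26 + 1.3| = √(0.26² + 1.3²) = 1.326
|(j0.26)² + 97.1(j0.26) + 5580| = |5579.9 + j25.246| = 5580
|L(j0.26)| = 14 × 1.326 / 5580 = 0.0033262
20 log₁₀(0.0033262) = -49.561 dB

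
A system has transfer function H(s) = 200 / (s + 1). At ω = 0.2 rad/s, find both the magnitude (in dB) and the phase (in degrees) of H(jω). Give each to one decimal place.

|j0.2 + 1| = √(0.2² + 1²) = 1.02
|H(j0.2)| = 200 / 1.02 = 196.12
20 log₁₀(196.12) = 45.85 dB
∠(j0.2 + 1) = arctan(0.2/1) = 11.31°
∠H(j0.2) = −11.31° = -11.31°

|H| = 45.9 dB, ∠H = -11.3 deg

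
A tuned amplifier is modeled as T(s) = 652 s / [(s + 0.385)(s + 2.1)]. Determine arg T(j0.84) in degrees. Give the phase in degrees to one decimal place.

2.8 deg

∠(j0.84) = 90.00°
∠(j0.84 + 0.385) = arctan(0.84/0.385) = 65.38°
∠(j0.84 + 2.1) = arctan(0.84/2.1) = 21.80°
∠T(j0.84) = 90.00° − (65.38° + 21.80°) = 2.82°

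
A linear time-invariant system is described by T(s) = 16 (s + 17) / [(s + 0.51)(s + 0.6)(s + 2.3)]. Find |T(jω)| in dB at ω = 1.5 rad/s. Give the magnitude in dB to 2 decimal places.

31.79 dB

|j1.5 + 17| = √(1.5² + 17²) = 17.07
|j1.5 + 0.51| = √(1.5² + 0.51²) = 1.584
|j1.5 + 0.6| = √(1.5² + 0.6²) = 1.616
|j1.5 + 2.3| = √(1.5² + 2.3²) = 2.746
|T(j1.5)| = 16 × 17.07 / (1.584 × 1.616 × 2.746) = 38.851
20 log₁₀(38.851) = 31.788 dB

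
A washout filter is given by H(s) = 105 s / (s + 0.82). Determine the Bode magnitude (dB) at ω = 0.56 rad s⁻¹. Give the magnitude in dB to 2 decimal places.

35.45 dB

|j0.56| = 0.56
|j0.56 + 0.82| = √(0.56² + 0.82²) = 0.993
|H(j0.56)| = 105 × 0.56 / 0.993 = 59.216
20 log₁₀(59.216) = 35.449 dB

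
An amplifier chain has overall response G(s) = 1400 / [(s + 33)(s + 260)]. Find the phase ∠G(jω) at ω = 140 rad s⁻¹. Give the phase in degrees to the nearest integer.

-105°

∠(j140 + 33) = arctan(140/33) = 76.74°
∠(j140 + 260) = arctan(140/260) = 28.30°
∠G(j140) = − (76.74° + 28.30°) = -105.04°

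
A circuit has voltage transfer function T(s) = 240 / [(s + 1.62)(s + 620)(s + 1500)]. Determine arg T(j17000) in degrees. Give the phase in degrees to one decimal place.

-262.9 deg

∠(j17000 + 1.62) = arctan(17000/1.62) = 89.99°
∠(j17000 + 620) = arctan(17000/620) = 87.91°
∠(j17000 + 1500) = arctan(17000/1500) = 84.96°
∠T(j17000) = − (89.99° + 87.91° + 84.96°) = -262.86°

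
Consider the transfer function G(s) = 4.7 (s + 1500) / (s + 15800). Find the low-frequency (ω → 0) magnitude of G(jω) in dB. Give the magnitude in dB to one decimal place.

-7.0 dB

G(0) = 4.7 × 1500 / 15800 = 0.4462
20 log₁₀(0.4462) = -7.01 dB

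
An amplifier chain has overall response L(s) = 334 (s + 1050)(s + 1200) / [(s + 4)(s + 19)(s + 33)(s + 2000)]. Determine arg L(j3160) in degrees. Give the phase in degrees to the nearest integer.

∠(j3160 + 1050) = arctan(3160/1050) = 71.62°
∠(j3160 + 1200) = arctan(3160/1200) = 69.21°
∠(j3160 + 4) = arctan(3160/4) = 89.93°
∠(j3160 + 19) = arctan(3160/19) = 89.66°
∠(j3160 + 33) = arctan(3160/33) = 89.40°
∠(j3160 + 2000) = arctan(3160/2000) = 57.67°
∠L(j3160) = 71.62° + 69.21° − (89.93° + 89.66° + 89.40° + 57.67°) = -185.83°

-186 deg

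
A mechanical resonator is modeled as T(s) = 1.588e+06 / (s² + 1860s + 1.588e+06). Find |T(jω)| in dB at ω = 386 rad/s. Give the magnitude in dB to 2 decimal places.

|(j386)² + 1860(j386) + 1.588e+06| = |1.439e+06 + j7.1796e+05| = 1.608e+06
|T(j386)| = 1.588e+06 / 1.608e+06 = 0.98746
20 log₁₀(0.98746) = -0.110 dB

-0.11 dB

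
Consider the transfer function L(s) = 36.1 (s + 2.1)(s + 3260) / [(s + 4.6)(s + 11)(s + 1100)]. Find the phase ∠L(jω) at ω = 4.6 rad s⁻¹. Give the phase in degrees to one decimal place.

∠(j4.6 + 2.1) = arctan(4.6/2.1) = 65.46°
∠(j4.6 + 3260) = arctan(4.6/3260) = 0.08°
∠(j4.6 + 4.6) = arctan(4.6/4.6) = 45.00°
∠(j4.6 + 11) = arctan(4.6/11) = 22.69°
∠(j4.6 + 1100) = arctan(4.6/1100) = 0.24°
∠L(j4.6) = 65.46° + 0.08° − (45.00° + 22.69° + 0.24°) = -2.39°

-2.4 deg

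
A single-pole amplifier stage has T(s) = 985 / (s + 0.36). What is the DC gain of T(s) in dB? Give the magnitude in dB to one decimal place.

68.7 dB

T(0) = 985 / 0.36 = 2736.1
20 log₁₀(2736.1) = 68.74 dB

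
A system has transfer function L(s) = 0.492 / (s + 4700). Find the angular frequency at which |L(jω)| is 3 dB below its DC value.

For a single-pole low-pass, the −3 dB point is at the pole: ω = 4700 rad/sec.

4700 rad/sec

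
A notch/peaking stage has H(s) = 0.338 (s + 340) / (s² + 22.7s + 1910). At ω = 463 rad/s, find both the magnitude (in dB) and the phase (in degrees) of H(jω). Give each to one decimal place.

|j463 + 340| = √(463² + 340²) = 574.4
|(j463)² + 22.7(j463) + 1910| = |-2.1246e+05 + j10510| = 2.127e+05
|H(j463)| = 0.338 × 574.4 / 2.127e+05 = 0.00091274
20 log₁₀(0.00091274) = -60.79 dB
∠(j463 + 340) = arctan(463/340) = 53.71°
∠[(j463)² + 22.7(j463) + 1910] = ∠[-2.1246e+05 + j10510] = 177.17°
∠H(j463) = 53.71° − 177.17° = -123.46°

|H| = -60.8 dB, ∠H = -123.5°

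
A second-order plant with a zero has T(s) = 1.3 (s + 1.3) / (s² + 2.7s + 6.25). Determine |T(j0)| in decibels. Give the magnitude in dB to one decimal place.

T(0) = 1.3 × 1.3 / 6.25 = 0.2704
20 log₁₀(0.2704) = -11.36 dB

-11.4 dB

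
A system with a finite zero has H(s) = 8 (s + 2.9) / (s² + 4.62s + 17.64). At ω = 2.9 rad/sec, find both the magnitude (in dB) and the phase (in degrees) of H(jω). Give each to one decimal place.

|H| = 6.1 dB, ∠H = -10.4°

|j2.9 + 2.9| = √(2.9² + 2.9²) = 4.101
|(j2.9)² + 4.62(j2.9) + 17.64| = |9.23 + j13.398| = 16.27
|H(j2.9)| = 8 × 4.101 / 16.27 = 2.0166
20 log₁₀(2.0166) = 6.09 dB
∠(j2.9 + 2.9) = arctan(2.9/2.9) = 45.00°
∠[(j2.9)² + 4.62(j2.9) + 17.64] = ∠[9.23 + j13.398] = 55.44°
∠H(j2.9) = 45.00° − 55.44° = -10.44°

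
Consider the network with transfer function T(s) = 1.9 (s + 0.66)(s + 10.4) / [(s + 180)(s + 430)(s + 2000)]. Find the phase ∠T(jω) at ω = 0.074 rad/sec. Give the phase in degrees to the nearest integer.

∠(j0.074 + 0.66) = arctan(0.074/0.66) = 6.40°
∠(j0.074 + 10.4) = arctan(0.074/10.4) = 0.41°
∠(j0.074 + 180) = arctan(0.074/180) = 0.02°
∠(j0.074 + 430) = arctan(0.074/430) = 0.01°
∠(j0.074 + 2000) = arctan(0.074/2000) = 0.00°
∠T(j0.074) = 6.40° + 0.41° − (0.02° + 0.01° + 0.00°) = 6.77°

7°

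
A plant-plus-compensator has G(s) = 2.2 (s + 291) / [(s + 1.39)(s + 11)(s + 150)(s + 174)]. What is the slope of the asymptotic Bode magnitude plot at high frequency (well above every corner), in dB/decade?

With 1 zero and 4 poles, the high-frequency asymptotic slope is 20 × (1 − 4) = -60 dB/decade.

-60 dB/decade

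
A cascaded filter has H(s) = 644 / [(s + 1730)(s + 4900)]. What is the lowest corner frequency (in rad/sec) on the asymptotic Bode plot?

Break frequencies occur at each pole and zero magnitude: 1730 rad/sec, 4900 rad/sec.
The lowest is 1730 rad/sec.

1730 rad/sec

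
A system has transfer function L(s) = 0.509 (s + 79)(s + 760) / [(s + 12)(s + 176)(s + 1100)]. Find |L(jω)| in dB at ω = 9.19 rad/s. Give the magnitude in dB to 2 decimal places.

-39.58 dB

|j9.19 + 79| = √(9.19² + 79²) = 79.53
|j9.19 + 760| = √(9.19² + 760²) = 760.1
|j9.19 + 12| = √(9.19² + 12²) = 15.11
|j9.19 + 176| = √(9.19² + 176²) = 176.2
|j9.19 + 1100| = √(9.19² + 1100²) = 1100
|L(j9.19)| = 0.509 × 79.53 × 760.1 / (15.11 × 176.2 × 1100) = 0.0105
20 log₁₀(0.0105) = -39.576 dB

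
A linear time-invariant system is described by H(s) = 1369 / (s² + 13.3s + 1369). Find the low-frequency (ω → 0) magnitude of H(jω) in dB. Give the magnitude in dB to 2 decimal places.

0.00 dB

H(0) = 1369 / 1369 = 1
20 log₁₀(1) = 0.000 dB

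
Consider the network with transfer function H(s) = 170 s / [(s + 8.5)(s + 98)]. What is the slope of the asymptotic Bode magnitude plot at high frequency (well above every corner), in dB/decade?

-20 dB/decade

With 1 zero and 2 poles, the high-frequency asymptotic slope is 20 × (1 − 2) = -20 dB/decade.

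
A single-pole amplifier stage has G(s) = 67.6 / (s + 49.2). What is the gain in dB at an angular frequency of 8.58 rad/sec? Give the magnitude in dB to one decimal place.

|j8.58 + 49.2| = √(8.58² + 49.2²) = 49.94
|G(j8.58)| = 67.6 / 49.94 = 1.3536
20 log₁₀(1.3536) = 2.63 dB

2.6 dB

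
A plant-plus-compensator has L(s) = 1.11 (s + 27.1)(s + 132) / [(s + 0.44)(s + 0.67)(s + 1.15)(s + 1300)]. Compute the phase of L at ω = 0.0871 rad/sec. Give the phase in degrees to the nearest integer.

∠(j0.0871 + 27.1) = arctan(0.0871/27.1) = 0.18°
∠(j0.0871 + 132) = arctan(0.0871/132) = 0.04°
∠(j0.0871 + 0.44) = arctan(0.0871/0.44) = 11.20°
∠(j0.0871 + 0.67) = arctan(0.0871/0.67) = 7.41°
∠(j0.0871 + 1.15) = arctan(0.0871/1.15) = 4.33°
∠(j0.0871 + 1300) = arctan(0.0871/1300) = 0.00°
∠L(j0.0871) = 0.18° + 0.04° − (11.20° + 7.41° + 4.33° + 0.00°) = -22.72°

-23°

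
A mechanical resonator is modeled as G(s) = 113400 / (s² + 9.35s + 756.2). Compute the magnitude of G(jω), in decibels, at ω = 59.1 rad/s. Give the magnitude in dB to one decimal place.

|(j59.1)² + 9.35(j59.1) + 756.2| = |-2736.6 + j552.59| = 2792
|G(j59.1)| = 113400 / 2792 = 40.618
20 log₁₀(40.618) = 32.17 dB

32.2 dB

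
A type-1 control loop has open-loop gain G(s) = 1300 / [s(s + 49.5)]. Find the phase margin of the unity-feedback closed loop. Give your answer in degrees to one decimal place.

64.4°

Gain crossover: |G(jω)| = 1 at ω ≈ 23.7 rad/s.
∠G(j23.7) = −90° − arctan(23.7/49.5) ≈ -115.57°
PM = 180° + (-115.57°) = 64.43°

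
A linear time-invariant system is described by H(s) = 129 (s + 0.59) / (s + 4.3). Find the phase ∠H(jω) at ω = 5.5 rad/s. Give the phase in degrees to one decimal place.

∠(j5.5 + 0.59) = arctan(5.5/0.59) = 83.88°
∠(j5.5 + 4.3) = arctan(5.5/4.3) = 51.98°
∠H(j5.5) = 83.88° − 51.98° = 31.90°

31.9 deg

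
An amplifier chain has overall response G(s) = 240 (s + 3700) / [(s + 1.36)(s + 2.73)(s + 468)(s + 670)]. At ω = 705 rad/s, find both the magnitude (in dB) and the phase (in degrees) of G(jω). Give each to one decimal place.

|G| = -113.1 dB, ∠G = -271.8 deg

|j705 + 3700| = √(705² + 3700²) = 3767
|j705 + 1.36| = √(705² + 1.36²) = 705
|j705 + 2.73| = √(705² + 2.73²) = 705
|j705 + 468| = √(705² + 468²) = 846.2
|j705 + 670| = √(705² + 670²) = 972.6
|G(j705)| = 240 × 3767 / (705 × 705 × 846.2 × 972.6) = 2.2099e-06
20 log₁₀(2.2099e-06) = -113.11 dB
∠(j705 + 3700) = arctan(705/3700) = 10.79°
∠(j705 + 1.36) = arctan(705/1.36) = 89.89°
∠(j705 + 2.73) = arctan(705/2.73) = 89.78°
∠(j705 + 468) = arctan(705/468) = 56.42°
∠(j705 + 670) = arctan(705/670) = 46.46°
∠G(j705) = 10.79° − (89.89° + 89.78° + 56.42° + 46.46°) = -271.76°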